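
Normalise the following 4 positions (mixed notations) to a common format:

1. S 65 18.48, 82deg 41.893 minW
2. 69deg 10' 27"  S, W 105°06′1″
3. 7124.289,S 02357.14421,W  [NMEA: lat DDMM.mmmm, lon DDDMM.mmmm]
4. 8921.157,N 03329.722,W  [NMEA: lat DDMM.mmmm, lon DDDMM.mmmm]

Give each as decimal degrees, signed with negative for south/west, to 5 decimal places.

1. -65.30800, -82.69822
2. -69.17417, -105.10028
3. -71.40482, -23.95240
4. 89.35262, -33.49537

Point 1:
  Lat: 18.48′ = 0.308000°; total 65.308000
  S → negative
  λ: 41.893′ = 0.698217°; total 82.698217
  W → negative
Point 2:
  Lat: 10′ + 27″ = 10.45000′; 69 + 10.45000/60 = 69.174167
  S → negative
  λ: 6′ + 1″ = 6.01667′; 105 + 6.01667/60 = 105.100278
  W → negative
Point 3:
  Lat: split at 2 digits → 71° and 24.289′; 71 + 24.289/60 = 71.404817
  hemisphere S, so the sign is −
  Lon: degrees = first 3 digits = 23, minutes = 57.14421; 23 + 57.14421/60 = 23.952404
  hemisphere W, so the sign is −
Point 4:
  Lat: degrees = first 2 digits = 89, minutes = 21.157; 89 + 21.157/60 = 89.352617
  N → positive
  Lon: split at 3 digits → 033° and 29.722′; 33 + 29.722/60 = 33.495367
  hemisphere W, so the sign is −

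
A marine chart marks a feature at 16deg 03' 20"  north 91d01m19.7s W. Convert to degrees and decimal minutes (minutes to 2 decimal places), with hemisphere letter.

16° 3.33′ N, 91° 1.33′ W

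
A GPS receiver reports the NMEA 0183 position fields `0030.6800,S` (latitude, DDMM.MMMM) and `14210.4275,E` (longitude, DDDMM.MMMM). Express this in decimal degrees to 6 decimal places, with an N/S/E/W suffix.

0.511333° S, 142.173792° E

φ: split at 2 digits → 00° and 30.68′; 0 + 30.68/60 = 0.5113333
Lon: split at 3 digits → 142° and 10.4275′; 142 + 10.4275/60 = 142.1737917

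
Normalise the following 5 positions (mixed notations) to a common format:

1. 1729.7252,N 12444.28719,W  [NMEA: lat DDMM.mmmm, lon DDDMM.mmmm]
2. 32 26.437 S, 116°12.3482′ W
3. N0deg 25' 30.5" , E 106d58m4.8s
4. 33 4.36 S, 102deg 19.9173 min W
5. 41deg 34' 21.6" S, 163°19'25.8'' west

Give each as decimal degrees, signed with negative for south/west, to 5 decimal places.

1. 17.49542, -124.73812
2. -32.44062, -116.20580
3. 0.42514, 106.96800
4. -33.07267, -102.33196
5. -41.57267, -163.32383

Point 1:
  Lat: split at 2 digits → 17° and 29.7252′; 17 + 29.7252/60 = 17.495420
  N → positive
  λ: degrees = first 3 digits = 124, minutes = 44.28719; 124 + 44.28719/60 = 124.738120
  W → negative
Point 2:
  Latitude: 32 + 26.437/60 = 32.440617
  hemisphere S, so the sign is −
  Longitude: 116 + 12.3482/60 = 116.205803
  W ⇒ negate
Point 3:
  Lat: 0 + 25/60 + 30.5/3600 = 0.425139
  N ⇒ keep positive
  Longitude: 58′ + 4.8″ = 58.08000′; 106 + 58.08000/60 = 106.968000
  E ⇒ keep positive
Point 4:
  φ: 4.36′ = 0.072667°; total 33.072667
  S → negative
  Longitude: 19.9173′ = 0.331955°; total 102.331955
  W → negative
Point 5:
  φ: 41 + 34/60 + 21.6/3600 = 41.572667
  hemisphere S, so the sign is −
  Lon: 163 + 19/60 + 25.8/3600 = 163.323833
  W → negative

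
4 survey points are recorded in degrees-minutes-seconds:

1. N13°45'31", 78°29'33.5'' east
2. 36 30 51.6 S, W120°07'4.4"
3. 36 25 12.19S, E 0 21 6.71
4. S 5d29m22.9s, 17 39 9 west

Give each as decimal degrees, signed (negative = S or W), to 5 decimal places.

1. 13.75861, 78.49264
2. -36.51433, -120.11789
3. -36.42005, 0.35186
4. -5.48969, -17.65250

Point 1:
  Lat: 13° + 45/60 + 31/3600 = 13 + 0.750000 + 0.008611 = 13.758611
  N ⇒ keep positive
  Longitude: 78 + 29/60 + 33.5/3600 = 78.492639
  E ⇒ keep positive
Point 2:
  Latitude: 30′ + 51.6″ = 30.86000′; 36 + 30.86000/60 = 36.514333
  S → negative
  Longitude: 7′ + 4.4″ = 7.07333′; 120 + 7.07333/60 = 120.117889
  hemisphere W, so the sign is −
Point 3:
  Latitude: 25′ + 12.19″ = 25.20317′; 36 + 25.20317/60 = 36.420053
  S ⇒ negate
  λ: 0 + 21/60 + 6.71/3600 = 0.351864
  E ⇒ keep positive
Point 4:
  φ: 29′ + 22.9″ = 29.38167′; 5 + 29.38167/60 = 5.489694
  S ⇒ negate
  Lon: 17 + 39/60 + 9/3600 = 17.652500
  hemisphere W, so the sign is −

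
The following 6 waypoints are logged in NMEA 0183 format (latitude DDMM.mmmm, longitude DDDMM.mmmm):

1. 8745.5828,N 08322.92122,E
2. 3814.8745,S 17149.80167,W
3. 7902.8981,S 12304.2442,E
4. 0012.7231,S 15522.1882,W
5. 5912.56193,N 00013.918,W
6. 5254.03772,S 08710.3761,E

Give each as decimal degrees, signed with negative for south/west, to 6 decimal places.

Point 1:
  φ: split at 2 digits → 87° and 45.5828′; 87 + 45.5828/60 = 87.7597133
  N → positive
  Longitude: degrees = first 3 digits = 83, minutes = 22.92122; 83 + 22.92122/60 = 83.3820203
  E → positive
Point 2:
  Latitude: split at 2 digits → 38° and 14.8745′; 38 + 14.8745/60 = 38.2479083
  S ⇒ negate
  λ: degrees = first 3 digits = 171, minutes = 49.80167; 171 + 49.80167/60 = 171.8300278
  hemisphere W, so the sign is −
Point 3:
  Latitude: split at 2 digits → 79° and 2.8981′; 79 + 2.8981/60 = 79.0483017
  S ⇒ negate
  λ: split at 3 digits → 123° and 4.2442′; 123 + 4.2442/60 = 123.0707367
  E ⇒ keep positive
Point 4:
  Lat: split at 2 digits → 00° and 12.7231′; 0 + 12.7231/60 = 0.2120517
  S ⇒ negate
  λ: degrees = first 3 digits = 155, minutes = 22.1882; 155 + 22.1882/60 = 155.3698033
  hemisphere W, so the sign is −
Point 5:
  Lat: degrees = first 2 digits = 59, minutes = 12.56193; 59 + 12.56193/60 = 59.2093655
  N → positive
  Longitude: split at 3 digits → 000° and 13.918′; 0 + 13.918/60 = 0.2319667
  W ⇒ negate
Point 6:
  Latitude: split at 2 digits → 52° and 54.03772′; 52 + 54.03772/60 = 52.9006287
  S ⇒ negate
  Lon: split at 3 digits → 087° and 10.3761′; 87 + 10.3761/60 = 87.1729350
  E ⇒ keep positive

1. 87.759713, 83.382020
2. -38.247908, -171.830028
3. -79.048302, 123.070737
4. -0.212052, -155.369803
5. 59.209366, -0.231967
6. -52.900629, 87.172935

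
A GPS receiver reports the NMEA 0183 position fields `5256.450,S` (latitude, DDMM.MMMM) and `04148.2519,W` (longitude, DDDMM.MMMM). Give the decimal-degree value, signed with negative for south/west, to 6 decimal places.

Lat: split at 2 digits → 52° and 56.45′; 52 + 56.45/60 = 52.9408333
S → negative
Longitude: degrees = first 3 digits = 41, minutes = 48.2519; 41 + 48.2519/60 = 41.8041983
W ⇒ negate

-52.940833, -41.804198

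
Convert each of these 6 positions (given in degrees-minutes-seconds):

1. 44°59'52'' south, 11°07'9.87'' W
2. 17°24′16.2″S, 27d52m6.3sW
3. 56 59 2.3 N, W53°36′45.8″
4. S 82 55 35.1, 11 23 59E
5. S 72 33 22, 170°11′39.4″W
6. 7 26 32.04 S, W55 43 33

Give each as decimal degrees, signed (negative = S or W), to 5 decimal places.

1. -44.99778, -11.11941
2. -17.40450, -27.86842
3. 56.98397, -53.61272
4. -82.92642, 11.39972
5. -72.55611, -170.19428
6. -7.44223, -55.72583

Point 1:
  Lat: 59′ + 52″ = 59.86667′; 44 + 59.86667/60 = 44.997778
  hemisphere S, so the sign is −
  Lon: 11° + 7/60 + 9.87/3600 = 11 + 0.116667 + 0.002742 = 11.119408
  hemisphere W, so the sign is −
Point 2:
  Latitude: 17 + 24/60 + 16.2/3600 = 17.404500
  S ⇒ negate
  Longitude: 27° + 52/60 + 6.3/3600 = 27 + 0.866667 + 0.001750 = 27.868417
  W ⇒ negate
Point 3:
  Latitude: 56 + 59/60 + 2.3/3600 = 56.983972
  N → positive
  Lon: 53 + 36/60 + 45.8/3600 = 53.612722
  W ⇒ negate
Point 4:
  Lat: 82° + 55/60 + 35.1/3600 = 82 + 0.916667 + 0.009750 = 82.926417
  S → negative
  Lon: 23′ + 59″ = 23.98333′; 11 + 23.98333/60 = 11.399722
  E ⇒ keep positive
Point 5:
  Lat: 33′ + 22″ = 33.36667′; 72 + 33.36667/60 = 72.556111
  S → negative
  Lon: 170 + 11/60 + 39.4/3600 = 170.194278
  W ⇒ negate
Point 6:
  Latitude: 26′ + 32.04″ = 26.53400′; 7 + 26.53400/60 = 7.442233
  hemisphere S, so the sign is −
  λ: 43′ + 33″ = 43.55000′; 55 + 43.55000/60 = 55.725833
  hemisphere W, so the sign is −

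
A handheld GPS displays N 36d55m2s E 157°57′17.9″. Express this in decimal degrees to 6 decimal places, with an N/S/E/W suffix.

36.917222° N, 157.954972° E

φ: 36° + 55/60 + 2/3600 = 36 + 0.916667 + 0.000556 = 36.9172222
λ: 57′ + 17.9″ = 57.29833′; 157 + 57.29833/60 = 157.9549722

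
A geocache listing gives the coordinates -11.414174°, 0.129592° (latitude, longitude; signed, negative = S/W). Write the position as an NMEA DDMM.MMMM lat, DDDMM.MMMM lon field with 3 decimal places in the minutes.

1124.850,S / 00007.776,E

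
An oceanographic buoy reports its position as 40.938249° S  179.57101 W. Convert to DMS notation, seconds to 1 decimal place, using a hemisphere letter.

Lat: whole degrees 40; 56.29494′ → 56′ and 17.696″
Lon: whole degrees 179; 34.26060′ → 34′ and 15.636″

40°56′17.7″ S, 179°34′15.6″ W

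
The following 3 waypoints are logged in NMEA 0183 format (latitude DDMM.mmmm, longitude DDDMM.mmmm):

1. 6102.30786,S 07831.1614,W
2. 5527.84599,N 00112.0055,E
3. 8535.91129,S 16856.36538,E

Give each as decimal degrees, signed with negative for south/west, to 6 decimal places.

1. -61.038464, -78.519357
2. 55.464100, 1.200092
3. -85.598522, 168.939423

Point 1:
  Lat: split at 2 digits → 61° and 2.30786′; 61 + 2.30786/60 = 61.0384643
  S ⇒ negate
  Longitude: split at 3 digits → 078° and 31.1614′; 78 + 31.1614/60 = 78.5193567
  W ⇒ negate
Point 2:
  Latitude: split at 2 digits → 55° and 27.84599′; 55 + 27.84599/60 = 55.4640998
  N ⇒ keep positive
  Longitude: degrees = first 3 digits = 1, minutes = 12.0055; 1 + 12.0055/60 = 1.2000917
  E ⇒ keep positive
Point 3:
  Latitude: split at 2 digits → 85° and 35.91129′; 85 + 35.91129/60 = 85.5985215
  S → negative
  λ: degrees = first 3 digits = 168, minutes = 56.36538; 168 + 56.36538/60 = 168.9394230
  E ⇒ keep positive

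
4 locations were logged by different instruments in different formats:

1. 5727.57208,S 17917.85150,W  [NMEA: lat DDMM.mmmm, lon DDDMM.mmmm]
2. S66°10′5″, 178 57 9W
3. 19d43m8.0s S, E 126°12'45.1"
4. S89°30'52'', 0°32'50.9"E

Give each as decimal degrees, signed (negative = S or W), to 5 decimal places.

1. -57.45953, -179.29753
2. -66.16806, -178.95250
3. -19.71889, 126.21253
4. -89.51444, 0.54747

Point 1:
  Lat: degrees = first 2 digits = 57, minutes = 27.57208; 57 + 27.57208/60 = 57.459535
  S ⇒ negate
  Longitude: split at 3 digits → 179° and 17.8515′; 179 + 17.8515/60 = 179.297525
  hemisphere W, so the sign is −
Point 2:
  Latitude: 66 + 10/60 + 5/3600 = 66.168056
  S → negative
  Longitude: 57′ + 9″ = 57.15000′; 178 + 57.15000/60 = 178.952500
  hemisphere W, so the sign is −
Point 3:
  Latitude: 19° + 43/60 + 8/3600 = 19 + 0.716667 + 0.002222 = 19.718889
  S ⇒ negate
  Lon: 12′ + 45.1″ = 12.75167′; 126 + 12.75167/60 = 126.212528
  E ⇒ keep positive
Point 4:
  Latitude: 89 + 30/60 + 52/3600 = 89.514444
  S ⇒ negate
  Longitude: 0 + 32/60 + 50.9/3600 = 0.547472
  E → positive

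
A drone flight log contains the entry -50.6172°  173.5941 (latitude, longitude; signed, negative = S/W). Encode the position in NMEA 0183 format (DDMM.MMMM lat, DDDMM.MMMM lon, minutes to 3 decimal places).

5037.032,S / 17335.646,E

Latitude is negative → S; |value| = 50.617200
Latitude: minutes = (50.617200 − 50) × 60 = 37.03200
Lon: 173° + 0.594100 × 60 = 173° 35.64600′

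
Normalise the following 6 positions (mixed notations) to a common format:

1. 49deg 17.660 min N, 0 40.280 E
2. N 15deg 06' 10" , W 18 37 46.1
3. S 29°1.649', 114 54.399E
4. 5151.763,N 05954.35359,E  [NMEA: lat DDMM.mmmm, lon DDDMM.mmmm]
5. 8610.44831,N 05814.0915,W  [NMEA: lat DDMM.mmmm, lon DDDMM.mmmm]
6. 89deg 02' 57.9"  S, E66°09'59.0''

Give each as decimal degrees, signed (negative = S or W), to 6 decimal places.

1. 49.294333, 0.671333
2. 15.102778, -18.629472
3. -29.027483, 114.906650
4. 51.862717, 59.905893
5. 86.174139, -58.234858
6. -89.049417, 66.166389

Point 1:
  φ: 17.66′ = 0.294333°; total 49.2943333
  N → positive
  Lon: 40.28′ = 0.671333°; total 0.6713333
  E ⇒ keep positive
Point 2:
  Latitude: 15 + 6/60 + 10/3600 = 15.1027778
  N ⇒ keep positive
  Longitude: 18° + 37/60 + 46.1/3600 = 18 + 0.616667 + 0.012806 = 18.6294722
  W ⇒ negate
Point 3:
  Latitude: 1.649′ = 0.027483°; total 29.0274833
  hemisphere S, so the sign is −
  Longitude: 114 + 54.399/60 = 114.9066500
  E → positive
Point 4:
  Latitude: degrees = first 2 digits = 51, minutes = 51.763; 51 + 51.763/60 = 51.8627167
  N → positive
  Longitude: degrees = first 3 digits = 59, minutes = 54.35359; 59 + 54.35359/60 = 59.9058932
  E ⇒ keep positive
Point 5:
  Lat: split at 2 digits → 86° and 10.44831′; 86 + 10.44831/60 = 86.1741385
  N ⇒ keep positive
  Lon: split at 3 digits → 058° and 14.0915′; 58 + 14.0915/60 = 58.2348583
  hemisphere W, so the sign is −
Point 6:
  Latitude: 89 + 2/60 + 57.9/3600 = 89.0494167
  S → negative
  Lon: 66 + 9/60 + 59/3600 = 66.1663889
  E → positive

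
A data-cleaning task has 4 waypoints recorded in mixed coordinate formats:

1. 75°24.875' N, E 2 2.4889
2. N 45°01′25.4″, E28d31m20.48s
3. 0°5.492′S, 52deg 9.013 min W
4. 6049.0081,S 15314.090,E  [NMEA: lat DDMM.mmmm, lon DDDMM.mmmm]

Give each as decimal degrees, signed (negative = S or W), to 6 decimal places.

1. 75.414583, 2.041482
2. 45.023722, 28.522356
3. -0.091533, -52.150217
4. -60.816802, 153.234833

Point 1:
  Latitude: 24.875′ = 0.414583°; total 75.4145833
  N → positive
  λ: 2 + 2.4889/60 = 2.0414817
  E ⇒ keep positive
Point 2:
  φ: 1′ + 25.4″ = 1.42333′; 45 + 1.42333/60 = 45.0237222
  N ⇒ keep positive
  Lon: 31′ + 20.48″ = 31.34133′; 28 + 31.34133/60 = 28.5223556
  E → positive
Point 3:
  Latitude: 5.492′ = 0.091533°; total 0.0915333
  S ⇒ negate
  λ: 9.013′ = 0.150217°; total 52.1502167
  W ⇒ negate
Point 4:
  Latitude: split at 2 digits → 60° and 49.0081′; 60 + 49.0081/60 = 60.8168017
  S ⇒ negate
  λ: split at 3 digits → 153° and 14.09′; 153 + 14.09/60 = 153.2348333
  E ⇒ keep positive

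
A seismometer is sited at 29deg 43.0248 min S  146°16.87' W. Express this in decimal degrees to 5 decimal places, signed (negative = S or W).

Lat: 29 + 43.0248/60 = 29.717080
S ⇒ negate
Longitude: 16.87′ = 0.281167°; total 146.281167
W ⇒ negate

-29.71708, -146.28117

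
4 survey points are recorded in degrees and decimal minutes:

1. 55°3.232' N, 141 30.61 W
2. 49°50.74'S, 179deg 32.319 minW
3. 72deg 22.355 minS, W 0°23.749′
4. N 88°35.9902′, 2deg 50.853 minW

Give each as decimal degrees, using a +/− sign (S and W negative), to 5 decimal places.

1. 55.05387, -141.51017
2. -49.84567, -179.53865
3. -72.37258, -0.39582
4. 88.59984, -2.84755

Point 1:
  Latitude: 55 + 3.232/60 = 55.053867
  N → positive
  Longitude: 141 + 30.61/60 = 141.510167
  W ⇒ negate
Point 2:
  Lat: 50.74′ = 0.845667°; total 49.845667
  S ⇒ negate
  λ: 179 + 32.319/60 = 179.538650
  W → negative
Point 3:
  φ: 22.355′ = 0.372583°; total 72.372583
  S ⇒ negate
  Longitude: 23.749′ = 0.395817°; total 0.395817
  W → negative
Point 4:
  φ: 88 + 35.9902/60 = 88.599837
  N → positive
  Lon: 50.853′ = 0.847550°; total 2.847550
  W → negative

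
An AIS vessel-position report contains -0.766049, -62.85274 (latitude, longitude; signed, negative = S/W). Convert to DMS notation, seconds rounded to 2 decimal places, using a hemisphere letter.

0°45′57.78″ S, 62°51′9.86″ W

Latitude is negative → S; |value| = 0.766049
Lat: 0.766049° → 45.96294′; 0.96294 × 60 = 57.7764″
Longitude is negative → W; |value| = 62.852740
Lon: whole degrees 62; 51.16440′ → 51′ and 9.8640″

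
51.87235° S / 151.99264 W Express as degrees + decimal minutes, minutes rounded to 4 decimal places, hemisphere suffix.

Lat: minutes = (51.872350 − 51) × 60 = 52.341000
Lon: minutes = (151.992640 − 151) × 60 = 59.558400

51° 52.3410′ S, 151° 59.5584′ W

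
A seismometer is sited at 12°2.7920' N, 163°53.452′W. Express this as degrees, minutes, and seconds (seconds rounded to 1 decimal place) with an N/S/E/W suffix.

12°02′47.5″ N, 163°53′27.1″ W

Latitude: fractional minutes 0.79200 × 60 = 47.520″
Lon: 53.45200′ → 53′ and 0.45200 × 60 = 27.120″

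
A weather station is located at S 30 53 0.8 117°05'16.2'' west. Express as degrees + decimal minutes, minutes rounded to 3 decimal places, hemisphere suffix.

Latitude: 53 + 0.8/60 = 53.01333′
Lon: seconds/60 = 0.27000; minutes = 5 + 0.27000 = 5.27000

30° 53.013′ S, 117° 5.270′ W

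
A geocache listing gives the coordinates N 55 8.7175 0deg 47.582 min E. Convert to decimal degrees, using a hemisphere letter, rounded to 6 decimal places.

55.145292° N, 0.793033° E

Lat: 8.7175′ = 0.145292°; total 55.1452917
Lon: 0 + 47.582/60 = 0.7930333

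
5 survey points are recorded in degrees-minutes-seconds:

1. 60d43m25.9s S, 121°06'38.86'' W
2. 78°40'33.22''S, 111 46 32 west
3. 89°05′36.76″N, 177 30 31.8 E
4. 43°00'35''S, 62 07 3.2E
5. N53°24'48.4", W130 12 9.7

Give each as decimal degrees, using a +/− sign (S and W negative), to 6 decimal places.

Point 1:
  Lat: 60 + 43/60 + 25.9/3600 = 60.7238611
  S ⇒ negate
  Longitude: 6′ + 38.86″ = 6.64767′; 121 + 6.64767/60 = 121.1107944
  W → negative
Point 2:
  φ: 78 + 40/60 + 33.22/3600 = 78.6758944
  S ⇒ negate
  Longitude: 111 + 46/60 + 32/3600 = 111.7755556
  W → negative
Point 3:
  Lat: 89° + 5/60 + 36.76/3600 = 89 + 0.083333 + 0.010211 = 89.0935444
  N → positive
  Lon: 177° + 30/60 + 31.8/3600 = 177 + 0.500000 + 0.008833 = 177.5088333
  E → positive
Point 4:
  Latitude: 43° + 0/60 + 35/3600 = 43 + 0.000000 + 0.009722 = 43.0097222
  S → negative
  Longitude: 62° + 7/60 + 3.2/3600 = 62 + 0.116667 + 0.000889 = 62.1175556
  E ⇒ keep positive
Point 5:
  Latitude: 53 + 24/60 + 48.4/3600 = 53.4134444
  N → positive
  Lon: 130 + 12/60 + 9.7/3600 = 130.2026944
  W ⇒ negate

1. -60.723861, -121.110794
2. -78.675894, -111.775556
3. 89.093544, 177.508833
4. -43.009722, 62.117556
5. 53.413444, -130.202694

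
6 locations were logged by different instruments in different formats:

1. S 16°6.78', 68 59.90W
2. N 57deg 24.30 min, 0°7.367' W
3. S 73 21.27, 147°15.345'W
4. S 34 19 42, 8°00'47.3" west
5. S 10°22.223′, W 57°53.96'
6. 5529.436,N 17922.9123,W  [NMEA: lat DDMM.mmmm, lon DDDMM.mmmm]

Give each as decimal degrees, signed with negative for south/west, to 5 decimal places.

Point 1:
  Latitude: 16 + 6.78/60 = 16.113000
  S → negative
  Longitude: 68 + 59.9/60 = 68.998333
  W → negative
Point 2:
  Lat: 24.3′ = 0.405000°; total 57.405000
  N ⇒ keep positive
  Lon: 7.367′ = 0.122783°; total 0.122783
  W → negative
Point 3:
  φ: 73 + 21.27/60 = 73.354500
  S → negative
  Lon: 147 + 15.345/60 = 147.255750
  hemisphere W, so the sign is −
Point 4:
  φ: 19′ + 42″ = 19.70000′; 34 + 19.70000/60 = 34.328333
  hemisphere S, so the sign is −
  λ: 8° + 0/60 + 47.3/3600 = 8 + 0.000000 + 0.013139 = 8.013139
  W → negative
Point 5:
  Lat: 22.223′ = 0.370383°; total 10.370383
  hemisphere S, so the sign is −
  Lon: 53.96′ = 0.899333°; total 57.899333
  W → negative
Point 6:
  Latitude: degrees = first 2 digits = 55, minutes = 29.436; 55 + 29.436/60 = 55.490600
  N → positive
  Longitude: degrees = first 3 digits = 179, minutes = 22.9123; 179 + 22.9123/60 = 179.381872
  W → negative

1. -16.11300, -68.99833
2. 57.40500, -0.12278
3. -73.35450, -147.25575
4. -34.32833, -8.01314
5. -10.37038, -57.89933
6. 55.49060, -179.38187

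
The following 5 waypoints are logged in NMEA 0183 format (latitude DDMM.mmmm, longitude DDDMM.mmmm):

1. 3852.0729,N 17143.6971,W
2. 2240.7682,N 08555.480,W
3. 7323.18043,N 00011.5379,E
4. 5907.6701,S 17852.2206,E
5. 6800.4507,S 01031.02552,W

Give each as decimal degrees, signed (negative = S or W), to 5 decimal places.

1. 38.86788, -171.72829
2. 22.67947, -85.92467
3. 73.38634, 0.19230
4. -59.12784, 178.87034
5. -68.00751, -10.51709

Point 1:
  φ: split at 2 digits → 38° and 52.0729′; 38 + 52.0729/60 = 38.867882
  N ⇒ keep positive
  Longitude: degrees = first 3 digits = 171, minutes = 43.6971; 171 + 43.6971/60 = 171.728285
  W ⇒ negate
Point 2:
  Lat: degrees = first 2 digits = 22, minutes = 40.7682; 22 + 40.7682/60 = 22.679470
  N → positive
  λ: degrees = first 3 digits = 85, minutes = 55.48; 85 + 55.48/60 = 85.924667
  W → negative
Point 3:
  Lat: degrees = first 2 digits = 73, minutes = 23.18043; 73 + 23.18043/60 = 73.386341
  N ⇒ keep positive
  Longitude: split at 3 digits → 000° and 11.5379′; 0 + 11.5379/60 = 0.192298
  E ⇒ keep positive
Point 4:
  Lat: degrees = first 2 digits = 59, minutes = 7.6701; 59 + 7.6701/60 = 59.127835
  S → negative
  Longitude: split at 3 digits → 178° and 52.2206′; 178 + 52.2206/60 = 178.870343
  E → positive
Point 5:
  Lat: split at 2 digits → 68° and 0.4507′; 68 + 0.4507/60 = 68.007512
  hemisphere S, so the sign is −
  Longitude: degrees = first 3 digits = 10, minutes = 31.02552; 10 + 31.02552/60 = 10.517092
  W → negative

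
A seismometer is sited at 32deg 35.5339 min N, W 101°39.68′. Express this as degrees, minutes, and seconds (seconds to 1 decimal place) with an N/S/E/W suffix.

32°35′32.0″ N, 101°39′40.8″ W

φ: 35.53390′ → 35′ and 0.53390 × 60 = 32.034″
Lon: 39.68000′ → 39′ and 0.68000 × 60 = 40.800″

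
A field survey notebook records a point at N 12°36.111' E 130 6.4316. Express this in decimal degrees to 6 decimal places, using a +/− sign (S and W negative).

12.601850, 130.107193

Lat: 36.111′ = 0.601850°; total 12.6018500
N → positive
Longitude: 130 + 6.4316/60 = 130.1071933
E → positive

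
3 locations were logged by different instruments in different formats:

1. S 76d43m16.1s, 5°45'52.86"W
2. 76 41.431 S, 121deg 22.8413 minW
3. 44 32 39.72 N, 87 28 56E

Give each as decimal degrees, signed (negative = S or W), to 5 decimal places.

Point 1:
  φ: 76 + 43/60 + 16.1/3600 = 76.721139
  S → negative
  λ: 5 + 45/60 + 52.86/3600 = 5.764683
  W ⇒ negate
Point 2:
  φ: 41.431′ = 0.690517°; total 76.690517
  S ⇒ negate
  Lon: 22.8413′ = 0.380688°; total 121.380688
  W ⇒ negate
Point 3:
  Lat: 44 + 32/60 + 39.72/3600 = 44.544367
  N ⇒ keep positive
  λ: 28′ + 56″ = 28.93333′; 87 + 28.93333/60 = 87.482222
  E → positive

1. -76.72114, -5.76468
2. -76.69052, -121.38069
3. 44.54437, 87.48222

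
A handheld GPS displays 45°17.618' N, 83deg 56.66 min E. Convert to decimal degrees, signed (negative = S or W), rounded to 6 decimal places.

45.293633, 83.944333

φ: 45 + 17.618/60 = 45.2936333
N ⇒ keep positive
Longitude: 56.66′ = 0.944333°; total 83.9443333
E → positive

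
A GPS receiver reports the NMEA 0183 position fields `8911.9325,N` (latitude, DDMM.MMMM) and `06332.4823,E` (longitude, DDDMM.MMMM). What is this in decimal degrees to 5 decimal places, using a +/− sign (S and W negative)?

89.19888, 63.54137

Lat: split at 2 digits → 89° and 11.9325′; 89 + 11.9325/60 = 89.198875
N ⇒ keep positive
Lon: degrees = first 3 digits = 63, minutes = 32.4823; 63 + 32.4823/60 = 63.541372
E → positive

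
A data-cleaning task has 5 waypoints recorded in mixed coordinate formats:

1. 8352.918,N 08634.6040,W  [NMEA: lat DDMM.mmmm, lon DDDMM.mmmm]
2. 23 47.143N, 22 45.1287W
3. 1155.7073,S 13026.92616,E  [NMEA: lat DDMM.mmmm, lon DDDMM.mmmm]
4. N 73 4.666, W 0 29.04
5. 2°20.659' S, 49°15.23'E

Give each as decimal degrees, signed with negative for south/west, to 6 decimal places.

1. 83.881967, -86.576733
2. 23.785717, -22.752145
3. -11.928455, 130.448769
4. 73.077767, -0.484000
5. -2.344317, 49.253833

Point 1:
  Lat: degrees = first 2 digits = 83, minutes = 52.918; 83 + 52.918/60 = 83.8819667
  N ⇒ keep positive
  λ: degrees = first 3 digits = 86, minutes = 34.604; 86 + 34.604/60 = 86.5767333
  W → negative
Point 2:
  Lat: 47.143′ = 0.785717°; total 23.7857167
  N → positive
  Lon: 45.1287′ = 0.752145°; total 22.7521450
  W ⇒ negate
Point 3:
  Lat: split at 2 digits → 11° and 55.7073′; 11 + 55.7073/60 = 11.9284550
  S ⇒ negate
  Lon: split at 3 digits → 130° and 26.92616′; 130 + 26.92616/60 = 130.4487693
  E ⇒ keep positive
Point 4:
  Latitude: 4.666′ = 0.077767°; total 73.0777667
  N ⇒ keep positive
  Lon: 0 + 29.04/60 = 0.4840000
  hemisphere W, so the sign is −
Point 5:
  φ: 2 + 20.659/60 = 2.3443167
  S ⇒ negate
  Longitude: 15.23′ = 0.253833°; total 49.2538333
  E ⇒ keep positive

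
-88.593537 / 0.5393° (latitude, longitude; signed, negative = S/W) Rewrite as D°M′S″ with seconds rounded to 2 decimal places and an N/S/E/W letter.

88°35′36.73″ S, 0°32′21.48″ E

Latitude is negative → S; |value| = 88.593537
Lat: whole degrees 88; 35.61222′ → 35′ and 36.7332″
Lon: 0.539300° → 32.35800′; 0.35800 × 60 = 21.4800″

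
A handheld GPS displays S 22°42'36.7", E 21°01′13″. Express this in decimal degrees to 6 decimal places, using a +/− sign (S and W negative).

-22.710194, 21.020278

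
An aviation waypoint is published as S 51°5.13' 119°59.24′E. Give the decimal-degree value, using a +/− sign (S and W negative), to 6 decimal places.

Latitude: 5.13′ = 0.085500°; total 51.0855000
S → negative
Lon: 59.24′ = 0.987333°; total 119.9873333
E ⇒ keep positive

-51.085500, 119.987333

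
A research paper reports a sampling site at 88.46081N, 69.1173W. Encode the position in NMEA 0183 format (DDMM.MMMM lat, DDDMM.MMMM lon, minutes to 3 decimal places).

Lat: 88° + 0.460810 × 60 = 88° 27.64860′
λ: 69° + 0.117300 × 60 = 69° 7.03800′

8827.649,N / 06907.038,W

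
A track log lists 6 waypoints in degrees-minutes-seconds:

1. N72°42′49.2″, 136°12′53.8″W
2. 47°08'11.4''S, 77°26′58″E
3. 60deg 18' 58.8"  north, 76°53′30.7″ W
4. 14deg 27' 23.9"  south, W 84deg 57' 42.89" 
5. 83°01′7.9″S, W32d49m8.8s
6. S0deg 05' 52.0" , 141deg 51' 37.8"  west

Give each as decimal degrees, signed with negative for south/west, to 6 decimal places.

Point 1:
  Latitude: 72 + 42/60 + 49.2/3600 = 72.7136667
  N → positive
  Longitude: 136 + 12/60 + 53.8/3600 = 136.2149444
  W ⇒ negate
Point 2:
  Lat: 47 + 8/60 + 11.4/3600 = 47.1365000
  S ⇒ negate
  λ: 77° + 26/60 + 58/3600 = 77 + 0.433333 + 0.016111 = 77.4494444
  E → positive
Point 3:
  φ: 60° + 18/60 + 58.8/3600 = 60 + 0.300000 + 0.016333 = 60.3163333
  N → positive
  Lon: 76 + 53/60 + 30.7/3600 = 76.8918611
  hemisphere W, so the sign is −
Point 4:
  Lat: 14° + 27/60 + 23.9/3600 = 14 + 0.450000 + 0.006639 = 14.4566389
  S → negative
  Lon: 84 + 57/60 + 42.89/3600 = 84.9619139
  hemisphere W, so the sign is −
Point 5:
  φ: 83 + 1/60 + 7.9/3600 = 83.0188611
  S → negative
  λ: 32° + 49/60 + 8.8/3600 = 32 + 0.816667 + 0.002444 = 32.8191111
  W → negative
Point 6:
  Latitude: 5′ + 52″ = 5.86667′; 0 + 5.86667/60 = 0.0977778
  S → negative
  Lon: 51′ + 37.8″ = 51.63000′; 141 + 51.63000/60 = 141.8605000
  W → negative

1. 72.713667, -136.214944
2. -47.136500, 77.449444
3. 60.316333, -76.891861
4. -14.456639, -84.961914
5. -83.018861, -32.819111
6. -0.097778, -141.860500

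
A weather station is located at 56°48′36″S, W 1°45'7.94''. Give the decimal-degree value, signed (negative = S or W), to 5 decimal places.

Latitude: 48′ + 36″ = 48.60000′; 56 + 48.60000/60 = 56.810000
S → negative
Longitude: 45′ + 7.94″ = 45.13233′; 1 + 45.13233/60 = 1.752206
W ⇒ negate

-56.81000, -1.75221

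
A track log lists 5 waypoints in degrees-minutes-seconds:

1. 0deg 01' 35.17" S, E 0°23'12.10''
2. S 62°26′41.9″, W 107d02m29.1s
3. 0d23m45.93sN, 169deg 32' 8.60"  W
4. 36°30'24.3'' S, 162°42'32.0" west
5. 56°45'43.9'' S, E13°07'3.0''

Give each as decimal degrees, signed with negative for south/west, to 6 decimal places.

1. -0.026436, 0.386694
2. -62.444972, -107.041417
3. 0.396092, -169.535722
4. -36.506750, -162.708889
5. -56.762194, 13.117500

Point 1:
  Latitude: 1′ + 35.17″ = 1.58617′; 0 + 1.58617/60 = 0.0264361
  S ⇒ negate
  Longitude: 23′ + 12.1″ = 23.20167′; 0 + 23.20167/60 = 0.3866944
  E → positive
Point 2:
  Lat: 62° + 26/60 + 41.9/3600 = 62 + 0.433333 + 0.011639 = 62.4449722
  S → negative
  Lon: 107 + 2/60 + 29.1/3600 = 107.0414167
  W ⇒ negate
Point 3:
  Latitude: 23′ + 45.93″ = 23.76550′; 0 + 23.76550/60 = 0.3960917
  N ⇒ keep positive
  Lon: 169 + 32/60 + 8.6/3600 = 169.5357222
  hemisphere W, so the sign is −
Point 4:
  Lat: 30′ + 24.3″ = 30.40500′; 36 + 30.40500/60 = 36.5067500
  S ⇒ negate
  λ: 42′ + 32″ = 42.53333′; 162 + 42.53333/60 = 162.7088889
  W ⇒ negate
Point 5:
  Lat: 45′ + 43.9″ = 45.73167′; 56 + 45.73167/60 = 56.7621944
  S → negative
  Lon: 7′ + 3″ = 7.05000′; 13 + 7.05000/60 = 13.1175000
  E ⇒ keep positive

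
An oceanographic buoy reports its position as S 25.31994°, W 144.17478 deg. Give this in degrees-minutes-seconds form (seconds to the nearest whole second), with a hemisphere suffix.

Lat: 0.319940° → 19.19640′; 0.19640 × 60 = 11.78″
Longitude: 0.174780 × 60 = 10.48680′ → 10′, remainder × 60 = 29.21″

25°19′12″ S, 144°10′29″ W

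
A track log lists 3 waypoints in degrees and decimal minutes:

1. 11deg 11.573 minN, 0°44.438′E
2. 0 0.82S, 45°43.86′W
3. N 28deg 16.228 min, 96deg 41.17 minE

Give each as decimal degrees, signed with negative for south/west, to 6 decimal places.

Point 1:
  Latitude: 11.573′ = 0.192883°; total 11.1928833
  N ⇒ keep positive
  Longitude: 0 + 44.438/60 = 0.7406333
  E → positive
Point 2:
  Lat: 0 + 0.82/60 = 0.0136667
  hemisphere S, so the sign is −
  Longitude: 43.86′ = 0.731000°; total 45.7310000
  hemisphere W, so the sign is −
Point 3:
  Latitude: 16.228′ = 0.270467°; total 28.2704667
  N ⇒ keep positive
  Lon: 41.17′ = 0.686167°; total 96.6861667
  E ⇒ keep positive

1. 11.192883, 0.740633
2. -0.013667, -45.731000
3. 28.270467, 96.686167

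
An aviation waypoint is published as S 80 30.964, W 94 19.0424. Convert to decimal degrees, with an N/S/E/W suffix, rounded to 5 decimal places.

80.51607° S, 94.31737° W

φ: 80 + 30.964/60 = 80.516067
Lon: 94 + 19.0424/60 = 94.317373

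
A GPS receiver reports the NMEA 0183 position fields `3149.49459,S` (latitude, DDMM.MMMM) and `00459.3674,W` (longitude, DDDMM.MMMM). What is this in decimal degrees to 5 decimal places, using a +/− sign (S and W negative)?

-31.82491, -4.98946

φ: degrees = first 2 digits = 31, minutes = 49.49459; 31 + 49.49459/60 = 31.824910
S ⇒ negate
Lon: split at 3 digits → 004° and 59.3674′; 4 + 59.3674/60 = 4.989457
W ⇒ negate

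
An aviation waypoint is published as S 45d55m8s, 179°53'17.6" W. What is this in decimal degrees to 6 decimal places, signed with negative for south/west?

Latitude: 45° + 55/60 + 8/3600 = 45 + 0.916667 + 0.002222 = 45.9188889
hemisphere S, so the sign is −
Lon: 53′ + 17.6″ = 53.29333′; 179 + 53.29333/60 = 179.8882222
W → negative

-45.918889, -179.888222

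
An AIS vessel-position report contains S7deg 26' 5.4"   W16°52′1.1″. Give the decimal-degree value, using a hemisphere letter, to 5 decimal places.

φ: 7° + 26/60 + 5.4/3600 = 7 + 0.433333 + 0.001500 = 7.434833
λ: 52′ + 1.1″ = 52.01833′; 16 + 52.01833/60 = 16.866972

7.43483° S, 16.86697° W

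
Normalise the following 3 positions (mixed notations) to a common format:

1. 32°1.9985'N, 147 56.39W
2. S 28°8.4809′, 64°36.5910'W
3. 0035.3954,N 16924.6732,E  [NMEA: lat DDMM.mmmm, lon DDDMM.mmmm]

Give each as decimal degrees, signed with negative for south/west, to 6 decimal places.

Point 1:
  Lat: 1.9985′ = 0.033308°; total 32.0333083
  N ⇒ keep positive
  λ: 56.39′ = 0.939833°; total 147.9398333
  W ⇒ negate
Point 2:
  Lat: 28 + 8.4809/60 = 28.1413483
  S ⇒ negate
  λ: 64 + 36.591/60 = 64.6098500
  W → negative
Point 3:
  φ: degrees = first 2 digits = 0, minutes = 35.3954; 0 + 35.3954/60 = 0.5899233
  N ⇒ keep positive
  λ: split at 3 digits → 169° and 24.6732′; 169 + 24.6732/60 = 169.4112200
  E → positive

1. 32.033308, -147.939833
2. -28.141348, -64.609850
3. 0.589923, 169.411220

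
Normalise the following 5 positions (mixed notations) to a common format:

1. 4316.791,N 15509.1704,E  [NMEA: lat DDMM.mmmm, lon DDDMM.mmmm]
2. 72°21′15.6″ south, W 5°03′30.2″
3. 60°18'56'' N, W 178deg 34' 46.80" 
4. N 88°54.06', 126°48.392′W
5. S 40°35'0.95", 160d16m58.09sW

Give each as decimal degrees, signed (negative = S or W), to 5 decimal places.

1. 43.27985, 155.15284
2. -72.35433, -5.05839
3. 60.31556, -178.57967
4. 88.90100, -126.80653
5. -40.58360, -160.28280

Point 1:
  φ: degrees = first 2 digits = 43, minutes = 16.791; 43 + 16.791/60 = 43.279850
  N → positive
  λ: split at 3 digits → 155° and 9.1704′; 155 + 9.1704/60 = 155.152840
  E → positive
Point 2:
  Lat: 72 + 21/60 + 15.6/3600 = 72.354333
  hemisphere S, so the sign is −
  Longitude: 5° + 3/60 + 30.2/3600 = 5 + 0.050000 + 0.008389 = 5.058389
  W → negative
Point 3:
  φ: 18′ + 56″ = 18.93333′; 60 + 18.93333/60 = 60.315556
  N → positive
  Longitude: 178 + 34/60 + 46.8/3600 = 178.579667
  W → negative
Point 4:
  Lat: 54.06′ = 0.901000°; total 88.901000
  N → positive
  Longitude: 126 + 48.392/60 = 126.806533
  W → negative
Point 5:
  Latitude: 40 + 35/60 + 0.95/3600 = 40.583597
  hemisphere S, so the sign is −
  λ: 160 + 16/60 + 58.09/3600 = 160.282803
  W → negative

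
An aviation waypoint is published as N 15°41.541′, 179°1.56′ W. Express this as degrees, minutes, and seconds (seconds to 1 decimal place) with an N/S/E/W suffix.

15°41′32.5″ N, 179°01′33.6″ W

Latitude: fractional minutes 0.54100 × 60 = 32.460″
Longitude: 1.56000′ → 1′ and 0.56000 × 60 = 33.600″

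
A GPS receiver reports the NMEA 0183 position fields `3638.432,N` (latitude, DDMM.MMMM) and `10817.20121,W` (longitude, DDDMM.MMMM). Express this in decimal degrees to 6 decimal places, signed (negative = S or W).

36.640533, -108.286687

Lat: split at 2 digits → 36° and 38.432′; 36 + 38.432/60 = 36.6405333
N → positive
Lon: degrees = first 3 digits = 108, minutes = 17.20121; 108 + 17.20121/60 = 108.2866868
W ⇒ negate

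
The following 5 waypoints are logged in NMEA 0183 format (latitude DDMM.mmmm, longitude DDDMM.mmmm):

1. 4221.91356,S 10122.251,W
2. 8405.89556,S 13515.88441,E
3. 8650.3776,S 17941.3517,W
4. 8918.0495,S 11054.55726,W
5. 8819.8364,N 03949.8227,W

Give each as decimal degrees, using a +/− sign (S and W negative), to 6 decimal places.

Point 1:
  Latitude: split at 2 digits → 42° and 21.91356′; 42 + 21.91356/60 = 42.3652260
  hemisphere S, so the sign is −
  λ: degrees = first 3 digits = 101, minutes = 22.251; 101 + 22.251/60 = 101.3708500
  hemisphere W, so the sign is −
Point 2:
  Latitude: degrees = first 2 digits = 84, minutes = 5.89556; 84 + 5.89556/60 = 84.0982593
  hemisphere S, so the sign is −
  λ: degrees = first 3 digits = 135, minutes = 15.88441; 135 + 15.88441/60 = 135.2647402
  E ⇒ keep positive
Point 3:
  Latitude: degrees = first 2 digits = 86, minutes = 50.3776; 86 + 50.3776/60 = 86.8396267
  S ⇒ negate
  λ: split at 3 digits → 179° and 41.3517′; 179 + 41.3517/60 = 179.6891950
  hemisphere W, so the sign is −
Point 4:
  Latitude: split at 2 digits → 89° and 18.0495′; 89 + 18.0495/60 = 89.3008250
  hemisphere S, so the sign is −
  Longitude: degrees = first 3 digits = 110, minutes = 54.55726; 110 + 54.55726/60 = 110.9092877
  W → negative
Point 5:
  Latitude: degrees = first 2 digits = 88, minutes = 19.8364; 88 + 19.8364/60 = 88.3306067
  N → positive
  Lon: degrees = first 3 digits = 39, minutes = 49.8227; 39 + 49.8227/60 = 39.8303783
  W → negative

1. -42.365226, -101.370850
2. -84.098259, 135.264740
3. -86.839627, -179.689195
4. -89.300825, -110.909288
5. 88.330607, -39.830378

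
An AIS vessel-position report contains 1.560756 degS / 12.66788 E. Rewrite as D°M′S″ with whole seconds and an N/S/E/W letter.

φ: 0.560756 × 60 = 33.64536′ → 33′, remainder × 60 = 38.72″
Longitude: whole degrees 12; 40.07280′ → 40′ and 4.37″

1°33′39″ S, 12°40′4″ E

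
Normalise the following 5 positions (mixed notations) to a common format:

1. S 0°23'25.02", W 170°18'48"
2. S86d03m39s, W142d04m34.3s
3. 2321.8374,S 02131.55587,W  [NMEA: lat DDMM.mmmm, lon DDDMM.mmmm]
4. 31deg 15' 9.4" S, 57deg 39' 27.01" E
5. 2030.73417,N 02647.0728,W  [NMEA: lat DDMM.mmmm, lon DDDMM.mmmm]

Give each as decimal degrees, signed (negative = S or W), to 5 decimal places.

1. -0.39028, -170.31333
2. -86.06083, -142.07619
3. -23.36396, -21.52593
4. -31.25261, 57.65750
5. 20.51224, -26.78455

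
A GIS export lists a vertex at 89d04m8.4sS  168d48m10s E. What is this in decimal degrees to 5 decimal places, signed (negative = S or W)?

-89.06900, 168.80278

Lat: 89° + 4/60 + 8.4/3600 = 89 + 0.066667 + 0.002333 = 89.069000
S ⇒ negate
Lon: 168° + 48/60 + 10/3600 = 168 + 0.800000 + 0.002778 = 168.802778
E ⇒ keep positive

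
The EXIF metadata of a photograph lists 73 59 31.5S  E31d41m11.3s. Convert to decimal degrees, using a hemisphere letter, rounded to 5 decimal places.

73.99208° S, 31.68647° E

φ: 73 + 59/60 + 31.5/3600 = 73.992083
Lon: 31° + 41/60 + 11.3/3600 = 31 + 0.683333 + 0.003139 = 31.686472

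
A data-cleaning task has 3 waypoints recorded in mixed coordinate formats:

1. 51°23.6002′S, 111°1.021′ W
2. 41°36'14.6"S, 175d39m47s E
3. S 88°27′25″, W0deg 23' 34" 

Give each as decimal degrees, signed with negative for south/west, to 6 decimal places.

1. -51.393337, -111.017017
2. -41.604056, 175.663056
3. -88.456944, -0.392778

Point 1:
  Latitude: 51 + 23.6002/60 = 51.3933367
  S ⇒ negate
  Longitude: 1.021′ = 0.017017°; total 111.0170167
  hemisphere W, so the sign is −
Point 2:
  φ: 36′ + 14.6″ = 36.24333′; 41 + 36.24333/60 = 41.6040556
  hemisphere S, so the sign is −
  Lon: 175° + 39/60 + 47/3600 = 175 + 0.650000 + 0.013056 = 175.6630556
  E → positive
Point 3:
  Latitude: 88° + 27/60 + 25/3600 = 88 + 0.450000 + 0.006944 = 88.4569444
  hemisphere S, so the sign is −
  Lon: 0 + 23/60 + 34/3600 = 0.3927778
  W ⇒ negate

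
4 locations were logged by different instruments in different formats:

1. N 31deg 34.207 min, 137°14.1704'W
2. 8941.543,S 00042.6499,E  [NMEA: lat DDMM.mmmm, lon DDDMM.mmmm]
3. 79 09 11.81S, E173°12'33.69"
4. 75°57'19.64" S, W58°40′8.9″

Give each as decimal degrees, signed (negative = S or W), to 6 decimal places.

1. 31.570117, -137.236173
2. -89.692383, 0.710832
3. -79.153281, 173.209358
4. -75.955456, -58.669139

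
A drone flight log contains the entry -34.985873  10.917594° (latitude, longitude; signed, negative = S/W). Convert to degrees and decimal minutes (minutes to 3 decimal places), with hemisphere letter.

34° 59.152′ S, 10° 55.056′ E

Latitude is negative → S; |value| = 34.985873
Latitude: fractional part 0.985873 → 59.15238 minutes
Lon: 10° + 0.917594 × 60 = 10° 55.05564′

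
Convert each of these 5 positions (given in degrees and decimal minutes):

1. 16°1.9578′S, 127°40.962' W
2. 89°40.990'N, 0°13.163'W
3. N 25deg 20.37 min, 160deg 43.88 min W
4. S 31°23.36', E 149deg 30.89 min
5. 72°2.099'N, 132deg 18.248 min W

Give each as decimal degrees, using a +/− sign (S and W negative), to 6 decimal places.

Point 1:
  Latitude: 1.9578′ = 0.032630°; total 16.0326300
  S → negative
  λ: 127 + 40.962/60 = 127.6827000
  hemisphere W, so the sign is −
Point 2:
  Lat: 89 + 40.99/60 = 89.6831667
  N → positive
  Lon: 13.163′ = 0.219383°; total 0.2193833
  W → negative
Point 3:
  Latitude: 25 + 20.37/60 = 25.3395000
  N → positive
  λ: 160 + 43.88/60 = 160.7313333
  W ⇒ negate
Point 4:
  Latitude: 23.36′ = 0.389333°; total 31.3893333
  S → negative
  λ: 149 + 30.89/60 = 149.5148333
  E ⇒ keep positive
Point 5:
  Lat: 2.099′ = 0.034983°; total 72.0349833
  N ⇒ keep positive
  Lon: 18.248′ = 0.304133°; total 132.3041333
  W → negative

1. -16.032630, -127.682700
2. 89.683167, -0.219383
3. 25.339500, -160.731333
4. -31.389333, 149.514833
5. 72.034983, -132.304133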